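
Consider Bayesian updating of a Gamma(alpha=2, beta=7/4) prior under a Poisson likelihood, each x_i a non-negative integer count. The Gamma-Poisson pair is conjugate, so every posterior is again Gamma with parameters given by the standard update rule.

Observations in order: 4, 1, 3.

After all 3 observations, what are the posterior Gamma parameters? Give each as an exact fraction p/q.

alpha=10, beta=19/4

obs 1: x=4 → posterior Gamma(6, 11/4)
obs 2: x=1 → posterior Gamma(7, 15/4)
obs 3: x=3 → posterior Gamma(10, 19/4)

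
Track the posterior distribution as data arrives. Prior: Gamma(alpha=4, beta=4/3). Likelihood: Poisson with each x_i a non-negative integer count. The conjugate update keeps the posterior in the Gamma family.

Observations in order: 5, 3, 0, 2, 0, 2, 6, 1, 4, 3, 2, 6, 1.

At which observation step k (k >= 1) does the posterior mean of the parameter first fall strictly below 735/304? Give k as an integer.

k = 5

obs 1: x=5 → posterior Gamma(9, 7/3)
obs 2: x=3 → posterior Gamma(12, 10/3)
obs 3: x=0 → posterior Gamma(12, 13/3)
obs 4: x=2 → posterior Gamma(14, 16/3)
obs 5: x=0 → posterior Gamma(14, 19/3)
obs 6: x=2 → posterior Gamma(16, 22/3)
obs 7: x=6 → posterior Gamma(22, 25/3)
obs 8: x=1 → posterior Gamma(23, 28/3)
obs 9: x=4 → posterior Gamma(27, 31/3)
obs 10: x=3 → posterior Gamma(30, 34/3)
obs 11: x=2 → posterior Gamma(32, 37/3)
obs 12: x=6 → posterior Gamma(38, 40/3)
obs 13: x=1 → posterior Gamma(39, 43/3)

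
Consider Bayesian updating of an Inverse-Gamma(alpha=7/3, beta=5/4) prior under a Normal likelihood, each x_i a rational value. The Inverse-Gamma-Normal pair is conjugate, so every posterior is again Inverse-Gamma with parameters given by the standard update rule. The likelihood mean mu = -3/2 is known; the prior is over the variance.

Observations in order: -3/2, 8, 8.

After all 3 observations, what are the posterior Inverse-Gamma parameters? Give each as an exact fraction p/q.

obs 1: x=-3/2 → posterior Inverse-Gamma(17/6, 5/4)
obs 2: x=8 → posterior Inverse-Gamma(10/3, 371/8)
obs 3: x=8 → posterior Inverse-Gamma(23/6, 183/2)

alpha=23/6, beta=183/2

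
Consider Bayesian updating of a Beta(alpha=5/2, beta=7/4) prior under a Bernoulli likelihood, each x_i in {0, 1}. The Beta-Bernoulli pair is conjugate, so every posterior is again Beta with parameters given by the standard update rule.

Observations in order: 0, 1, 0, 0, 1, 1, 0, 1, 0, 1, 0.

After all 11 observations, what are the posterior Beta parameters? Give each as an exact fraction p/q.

alpha=15/2, beta=31/4

obs 1: x=0 → posterior Beta(5/2, 11/4)
obs 2: x=1 → posterior Beta(7/2, 11/4)
obs 3: x=0 → posterior Beta(7/2, 15/4)
obs 4: x=0 → posterior Beta(7/2, 19/4)
obs 5: x=1 → posterior Beta(9/2, 19/4)
obs 6: x=1 → posterior Beta(11/2, 19/4)
obs 7: x=0 → posterior Beta(11/2, 23/4)
obs 8: x=1 → posterior Beta(13/2, 23/4)
obs 9: x=0 → posterior Beta(13/2, 27/4)
obs 10: x=1 → posterior Beta(15/2, 27/4)
obs 11: x=0 → posterior Beta(15/2, 31/4)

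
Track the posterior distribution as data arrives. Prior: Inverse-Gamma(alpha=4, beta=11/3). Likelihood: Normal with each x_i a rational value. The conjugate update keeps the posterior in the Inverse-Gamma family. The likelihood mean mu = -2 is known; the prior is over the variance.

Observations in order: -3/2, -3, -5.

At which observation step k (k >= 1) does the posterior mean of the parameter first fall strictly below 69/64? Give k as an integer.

obs 1: x=-3/2 → posterior Inverse-Gamma(9/2, 91/24)
obs 2: x=-3 → posterior Inverse-Gamma(5, 103/24)
obs 3: x=-5 → posterior Inverse-Gamma(11/2, 211/24)

k = 2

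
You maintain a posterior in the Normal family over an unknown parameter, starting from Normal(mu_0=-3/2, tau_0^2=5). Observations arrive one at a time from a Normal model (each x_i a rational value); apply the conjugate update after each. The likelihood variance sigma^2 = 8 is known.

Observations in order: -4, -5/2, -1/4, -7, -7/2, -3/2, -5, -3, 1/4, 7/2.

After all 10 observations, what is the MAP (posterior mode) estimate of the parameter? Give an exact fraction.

-127/58

obs 1: x=-4 → posterior Normal(-32/13, 40/13)
obs 2: x=-5/2 → posterior Normal(-89/36, 20/9)
obs 3: x=-1/4 → posterior Normal(-183/92, 40/23)
obs 4: x=-7 → posterior Normal(-323/112, 10/7)
obs 5: x=-7/2 → posterior Normal(-131/44, 40/33)
obs 6: x=-3/2 → posterior Normal(-423/152, 20/19)
obs 7: x=-5 → posterior Normal(-523/172, 40/43)
obs 8: x=-3 → posterior Normal(-583/192, 5/6)
obs 9: x=1/4 → posterior Normal(-289/106, 40/53)
obs 10: x=7/2 → posterior Normal(-127/58, 20/29)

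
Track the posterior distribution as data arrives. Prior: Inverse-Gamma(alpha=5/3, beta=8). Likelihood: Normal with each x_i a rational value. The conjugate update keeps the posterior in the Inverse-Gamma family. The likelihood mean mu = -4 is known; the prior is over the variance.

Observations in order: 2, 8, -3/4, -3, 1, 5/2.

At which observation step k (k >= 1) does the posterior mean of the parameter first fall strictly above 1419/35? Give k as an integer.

obs 1: x=2 → posterior Inverse-Gamma(13/6, 26)
obs 2: x=8 → posterior Inverse-Gamma(8/3, 98)
obs 3: x=-3/4 → posterior Inverse-Gamma(19/6, 3305/32)
obs 4: x=-3 → posterior Inverse-Gamma(11/3, 3321/32)
obs 5: x=1 → posterior Inverse-Gamma(25/6, 3721/32)
obs 6: x=5/2 → posterior Inverse-Gamma(14/3, 4397/32)

k = 2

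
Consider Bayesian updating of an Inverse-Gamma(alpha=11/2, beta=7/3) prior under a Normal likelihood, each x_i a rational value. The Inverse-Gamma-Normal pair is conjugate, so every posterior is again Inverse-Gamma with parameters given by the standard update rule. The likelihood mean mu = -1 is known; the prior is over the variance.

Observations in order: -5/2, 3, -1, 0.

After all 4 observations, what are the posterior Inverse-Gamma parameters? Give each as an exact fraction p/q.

obs 1: x=-5/2 → posterior Inverse-Gamma(6, 83/24)
obs 2: x=3 → posterior Inverse-Gamma(13/2, 275/24)
obs 3: x=-1 → posterior Inverse-Gamma(7, 275/24)
obs 4: x=0 → posterior Inverse-Gamma(15/2, 287/24)

alpha=15/2, beta=287/24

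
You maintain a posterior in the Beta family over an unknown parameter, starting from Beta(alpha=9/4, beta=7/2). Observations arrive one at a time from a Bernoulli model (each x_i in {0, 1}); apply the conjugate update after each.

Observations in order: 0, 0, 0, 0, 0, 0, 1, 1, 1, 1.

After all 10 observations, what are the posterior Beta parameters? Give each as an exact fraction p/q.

obs 1: x=0 → posterior Beta(9/4, 9/2)
obs 2: x=0 → posterior Beta(9/4, 11/2)
obs 3: x=0 → posterior Beta(9/4, 13/2)
obs 4: x=0 → posterior Beta(9/4, 15/2)
obs 5: x=0 → posterior Beta(9/4, 17/2)
obs 6: x=0 → posterior Beta(9/4, 19/2)
obs 7: x=1 → posterior Beta(13/4, 19/2)
obs 8: x=1 → posterior Beta(17/4, 19/2)
obs 9: x=1 → posterior Beta(21/4, 19/2)
obs 10: x=1 → posterior Beta(25/4, 19/2)

alpha=25/4, beta=19/2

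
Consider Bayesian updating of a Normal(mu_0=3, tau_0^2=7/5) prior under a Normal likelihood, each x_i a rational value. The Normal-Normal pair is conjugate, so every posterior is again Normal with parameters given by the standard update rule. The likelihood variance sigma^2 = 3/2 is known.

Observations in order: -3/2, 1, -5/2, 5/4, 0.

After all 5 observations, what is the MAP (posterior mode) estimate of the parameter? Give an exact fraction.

41/170

obs 1: x=-3/2 → posterior Normal(24/29, 21/29)
obs 2: x=1 → posterior Normal(38/43, 21/43)
obs 3: x=-5/2 → posterior Normal(1/19, 7/19)
obs 4: x=5/4 → posterior Normal(41/142, 21/71)
obs 5: x=0 → posterior Normal(41/170, 21/85)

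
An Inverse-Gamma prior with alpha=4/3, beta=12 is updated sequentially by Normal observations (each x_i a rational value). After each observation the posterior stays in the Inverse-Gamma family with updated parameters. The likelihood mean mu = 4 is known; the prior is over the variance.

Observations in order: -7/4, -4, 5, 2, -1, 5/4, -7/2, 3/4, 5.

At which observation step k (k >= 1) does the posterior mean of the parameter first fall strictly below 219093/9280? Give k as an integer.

k = 9

obs 1: x=-7/4 → posterior Inverse-Gamma(11/6, 913/32)
obs 2: x=-4 → posterior Inverse-Gamma(7/3, 1937/32)
obs 3: x=5 → posterior Inverse-Gamma(17/6, 1953/32)
obs 4: x=2 → posterior Inverse-Gamma(10/3, 2017/32)
obs 5: x=-1 → posterior Inverse-Gamma(23/6, 2417/32)
obs 6: x=5/4 → posterior Inverse-Gamma(13/3, 1269/16)
obs 7: x=-7/2 → posterior Inverse-Gamma(29/6, 1719/16)
obs 8: x=3/4 → posterior Inverse-Gamma(16/3, 3607/32)
obs 9: x=5 → posterior Inverse-Gamma(35/6, 3623/32)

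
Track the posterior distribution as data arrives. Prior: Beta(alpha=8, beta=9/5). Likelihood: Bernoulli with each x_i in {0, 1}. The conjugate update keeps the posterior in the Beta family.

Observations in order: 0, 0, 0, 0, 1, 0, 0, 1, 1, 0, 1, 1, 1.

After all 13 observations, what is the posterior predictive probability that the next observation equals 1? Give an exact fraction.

obs 1: x=0 → posterior Beta(8, 14/5)
obs 2: x=0 → posterior Beta(8, 19/5)
obs 3: x=0 → posterior Beta(8, 24/5)
obs 4: x=0 → posterior Beta(8, 29/5)
obs 5: x=1 → posterior Beta(9, 29/5)
obs 6: x=0 → posterior Beta(9, 34/5)
obs 7: x=0 → posterior Beta(9, 39/5)
obs 8: x=1 → posterior Beta(10, 39/5)
obs 9: x=1 → posterior Beta(11, 39/5)
obs 10: x=0 → posterior Beta(11, 44/5)
obs 11: x=1 → posterior Beta(12, 44/5)
obs 12: x=1 → posterior Beta(13, 44/5)
obs 13: x=1 → posterior Beta(14, 44/5)

35/57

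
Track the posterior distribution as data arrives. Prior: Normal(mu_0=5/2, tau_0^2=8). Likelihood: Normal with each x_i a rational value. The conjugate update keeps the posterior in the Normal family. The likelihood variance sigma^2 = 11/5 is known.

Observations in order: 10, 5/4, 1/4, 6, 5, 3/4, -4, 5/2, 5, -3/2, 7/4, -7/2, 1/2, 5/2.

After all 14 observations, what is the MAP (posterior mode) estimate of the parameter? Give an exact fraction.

obs 1: x=10 → posterior Normal(285/34, 88/51)
obs 2: x=5/4 → posterior Normal(955/182, 88/91)
obs 3: x=1/4 → posterior Normal(975/262, 88/131)
obs 4: x=6 → posterior Normal(485/114, 88/171)
obs 5: x=5 → posterior Normal(1855/422, 88/211)
obs 6: x=3/4 → posterior Normal(1915/502, 88/251)
obs 7: x=-4 → posterior Normal(1595/582, 88/291)
obs 8: x=5/2 → posterior Normal(1795/662, 88/331)
obs 9: x=5 → posterior Normal(2195/742, 88/371)
obs 10: x=-3/2 → posterior Normal(2075/822, 88/411)
obs 11: x=7/4 → posterior Normal(2215/902, 8/41)
obs 12: x=-7/2 → posterior Normal(1935/982, 88/491)
obs 13: x=1/2 → posterior Normal(1975/1062, 88/531)
obs 14: x=5/2 → posterior Normal(2175/1142, 88/571)

2175/1142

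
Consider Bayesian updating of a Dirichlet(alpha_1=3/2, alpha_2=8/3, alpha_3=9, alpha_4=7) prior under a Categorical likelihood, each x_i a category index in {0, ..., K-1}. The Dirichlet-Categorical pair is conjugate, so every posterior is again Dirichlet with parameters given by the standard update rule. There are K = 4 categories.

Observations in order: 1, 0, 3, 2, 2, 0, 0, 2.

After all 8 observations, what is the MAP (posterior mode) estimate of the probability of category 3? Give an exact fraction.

obs 1: x=1 → posterior Dirichlet(3/2, 11/3, 9, 7)
obs 2: x=0 → posterior Dirichlet(5/2, 11/3, 9, 7)
obs 3: x=3 → posterior Dirichlet(5/2, 11/3, 9, 8)
obs 4: x=2 → posterior Dirichlet(5/2, 11/3, 10, 8)
obs 5: x=2 → posterior Dirichlet(5/2, 11/3, 11, 8)
obs 6: x=0 → posterior Dirichlet(7/2, 11/3, 11, 8)
obs 7: x=0 → posterior Dirichlet(9/2, 11/3, 11, 8)
obs 8: x=2 → posterior Dirichlet(9/2, 11/3, 12, 8)

42/145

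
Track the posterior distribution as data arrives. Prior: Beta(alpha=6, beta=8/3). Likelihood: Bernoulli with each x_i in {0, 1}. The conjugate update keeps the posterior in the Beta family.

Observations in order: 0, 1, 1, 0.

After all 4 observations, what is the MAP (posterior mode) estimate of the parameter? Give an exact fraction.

21/32

obs 1: x=0 → posterior Beta(6, 11/3)
obs 2: x=1 → posterior Beta(7, 11/3)
obs 3: x=1 → posterior Beta(8, 11/3)
obs 4: x=0 → posterior Beta(8, 14/3)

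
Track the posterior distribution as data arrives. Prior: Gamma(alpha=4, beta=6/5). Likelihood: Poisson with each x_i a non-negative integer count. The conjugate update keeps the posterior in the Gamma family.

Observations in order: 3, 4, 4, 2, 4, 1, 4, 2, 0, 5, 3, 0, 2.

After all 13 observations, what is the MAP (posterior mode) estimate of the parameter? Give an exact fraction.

185/71

obs 1: x=3 → posterior Gamma(7, 11/5)
obs 2: x=4 → posterior Gamma(11, 16/5)
obs 3: x=4 → posterior Gamma(15, 21/5)
obs 4: x=2 → posterior Gamma(17, 26/5)
obs 5: x=4 → posterior Gamma(21, 31/5)
obs 6: x=1 → posterior Gamma(22, 36/5)
obs 7: x=4 → posterior Gamma(26, 41/5)
obs 8: x=2 → posterior Gamma(28, 46/5)
obs 9: x=0 → posterior Gamma(28, 51/5)
obs 10: x=5 → posterior Gamma(33, 56/5)
obs 11: x=3 → posterior Gamma(36, 61/5)
obs 12: x=0 → posterior Gamma(36, 66/5)
obs 13: x=2 → posterior Gamma(38, 71/5)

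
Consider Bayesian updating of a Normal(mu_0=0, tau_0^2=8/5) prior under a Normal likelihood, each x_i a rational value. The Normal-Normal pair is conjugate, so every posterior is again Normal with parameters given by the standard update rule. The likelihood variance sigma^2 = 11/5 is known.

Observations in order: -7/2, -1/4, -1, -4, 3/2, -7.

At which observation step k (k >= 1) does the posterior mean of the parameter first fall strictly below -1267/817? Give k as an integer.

k = 4

obs 1: x=-7/2 → posterior Normal(-28/19, 88/95)
obs 2: x=-1/4 → posterior Normal(-10/9, 88/135)
obs 3: x=-1 → posterior Normal(-38/35, 88/175)
obs 4: x=-4 → posterior Normal(-70/43, 88/215)
obs 5: x=3/2 → posterior Normal(-58/51, 88/255)
obs 6: x=-7 → posterior Normal(-114/59, 88/295)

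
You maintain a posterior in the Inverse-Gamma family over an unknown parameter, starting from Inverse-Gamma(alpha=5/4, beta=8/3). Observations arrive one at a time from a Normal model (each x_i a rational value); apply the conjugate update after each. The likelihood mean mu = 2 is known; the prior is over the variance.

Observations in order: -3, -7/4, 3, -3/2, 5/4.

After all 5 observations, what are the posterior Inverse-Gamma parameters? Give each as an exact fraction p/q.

alpha=15/4, beta=1397/48

obs 1: x=-3 → posterior Inverse-Gamma(7/4, 91/6)
obs 2: x=-7/4 → posterior Inverse-Gamma(9/4, 2131/96)
obs 3: x=3 → posterior Inverse-Gamma(11/4, 2179/96)
obs 4: x=-3/2 → posterior Inverse-Gamma(13/4, 2767/96)
obs 5: x=5/4 → posterior Inverse-Gamma(15/4, 1397/48)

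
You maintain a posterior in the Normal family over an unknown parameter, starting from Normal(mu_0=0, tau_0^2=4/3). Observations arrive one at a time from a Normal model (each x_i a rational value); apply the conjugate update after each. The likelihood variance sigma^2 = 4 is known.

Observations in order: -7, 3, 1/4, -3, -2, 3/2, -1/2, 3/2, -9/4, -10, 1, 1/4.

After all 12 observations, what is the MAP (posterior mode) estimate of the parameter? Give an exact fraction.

-23/20

obs 1: x=-7 → posterior Normal(-7/4, 1)
obs 2: x=3 → posterior Normal(-4/5, 4/5)
obs 3: x=1/4 → posterior Normal(-5/8, 2/3)
obs 4: x=-3 → posterior Normal(-27/28, 4/7)
obs 5: x=-2 → posterior Normal(-35/32, 1/2)
obs 6: x=3/2 → posterior Normal(-29/36, 4/9)
obs 7: x=-1/2 → posterior Normal(-31/40, 2/5)
obs 8: x=3/2 → posterior Normal(-25/44, 4/11)
obs 9: x=-9/4 → posterior Normal(-17/24, 1/3)
obs 10: x=-10 → posterior Normal(-37/26, 4/13)
obs 11: x=1 → posterior Normal(-5/4, 2/7)
obs 12: x=1/4 → posterior Normal(-23/20, 4/15)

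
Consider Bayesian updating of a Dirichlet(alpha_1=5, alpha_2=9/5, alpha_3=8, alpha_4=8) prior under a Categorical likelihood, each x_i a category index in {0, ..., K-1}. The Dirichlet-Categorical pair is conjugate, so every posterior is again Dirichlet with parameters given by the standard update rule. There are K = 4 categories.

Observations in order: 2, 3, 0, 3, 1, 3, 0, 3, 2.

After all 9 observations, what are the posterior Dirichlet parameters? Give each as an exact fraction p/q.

obs 1: x=2 → posterior Dirichlet(5, 9/5, 9, 8)
obs 2: x=3 → posterior Dirichlet(5, 9/5, 9, 9)
obs 3: x=0 → posterior Dirichlet(6, 9/5, 9, 9)
obs 4: x=3 → posterior Dirichlet(6, 9/5, 9, 10)
obs 5: x=1 → posterior Dirichlet(6, 14/5, 9, 10)
obs 6: x=3 → posterior Dirichlet(6, 14/5, 9, 11)
obs 7: x=0 → posterior Dirichlet(7, 14/5, 9, 11)
obs 8: x=3 → posterior Dirichlet(7, 14/5, 9, 12)
obs 9: x=2 → posterior Dirichlet(7, 14/5, 10, 12)

alpha_1=7, alpha_2=14/5, alpha_3=10, alpha_4=12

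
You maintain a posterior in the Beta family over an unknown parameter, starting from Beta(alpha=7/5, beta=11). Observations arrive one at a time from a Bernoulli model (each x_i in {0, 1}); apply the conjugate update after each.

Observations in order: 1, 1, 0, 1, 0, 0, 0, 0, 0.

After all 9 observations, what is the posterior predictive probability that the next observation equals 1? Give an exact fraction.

22/107

obs 1: x=1 → posterior Beta(12/5, 11)
obs 2: x=1 → posterior Beta(17/5, 11)
obs 3: x=0 → posterior Beta(17/5, 12)
obs 4: x=1 → posterior Beta(22/5, 12)
obs 5: x=0 → posterior Beta(22/5, 13)
obs 6: x=0 → posterior Beta(22/5, 14)
obs 7: x=0 → posterior Beta(22/5, 15)
obs 8: x=0 → posterior Beta(22/5, 16)
obs 9: x=0 → posterior Beta(22/5, 17)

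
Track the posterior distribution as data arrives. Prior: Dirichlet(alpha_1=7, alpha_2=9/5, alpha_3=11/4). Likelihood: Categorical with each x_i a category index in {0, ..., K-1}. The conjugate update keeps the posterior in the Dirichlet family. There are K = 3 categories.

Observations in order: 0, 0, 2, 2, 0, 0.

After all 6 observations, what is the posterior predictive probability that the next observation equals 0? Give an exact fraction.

obs 1: x=0 → posterior Dirichlet(8, 9/5, 11/4)
obs 2: x=0 → posterior Dirichlet(9, 9/5, 11/4)
obs 3: x=2 → posterior Dirichlet(9, 9/5, 15/4)
obs 4: x=2 → posterior Dirichlet(9, 9/5, 19/4)
obs 5: x=0 → posterior Dirichlet(10, 9/5, 19/4)
obs 6: x=0 → posterior Dirichlet(11, 9/5, 19/4)

220/351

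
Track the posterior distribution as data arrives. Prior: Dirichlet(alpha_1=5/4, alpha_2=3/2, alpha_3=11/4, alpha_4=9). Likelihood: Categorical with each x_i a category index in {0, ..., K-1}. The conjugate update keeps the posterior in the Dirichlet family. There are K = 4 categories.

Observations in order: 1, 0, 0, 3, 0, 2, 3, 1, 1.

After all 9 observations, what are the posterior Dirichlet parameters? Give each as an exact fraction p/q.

obs 1: x=1 → posterior Dirichlet(5/4, 5/2, 11/4, 9)
obs 2: x=0 → posterior Dirichlet(9/4, 5/2, 11/4, 9)
obs 3: x=0 → posterior Dirichlet(13/4, 5/2, 11/4, 9)
obs 4: x=3 → posterior Dirichlet(13/4, 5/2, 11/4, 10)
obs 5: x=0 → posterior Dirichlet(17/4, 5/2, 11/4, 10)
obs 6: x=2 → posterior Dirichlet(17/4, 5/2, 15/4, 10)
obs 7: x=3 → posterior Dirichlet(17/4, 5/2, 15/4, 11)
obs 8: x=1 → posterior Dirichlet(17/4, 7/2, 15/4, 11)
obs 9: x=1 → posterior Dirichlet(17/4, 9/2, 15/4, 11)

alpha_1=17/4, alpha_2=9/2, alpha_3=15/4, alpha_4=11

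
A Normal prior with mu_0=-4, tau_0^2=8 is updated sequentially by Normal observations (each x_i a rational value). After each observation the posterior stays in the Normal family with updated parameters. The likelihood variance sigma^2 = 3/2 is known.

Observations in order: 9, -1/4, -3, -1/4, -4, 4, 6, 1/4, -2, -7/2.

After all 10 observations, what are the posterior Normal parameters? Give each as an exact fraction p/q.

mu_0=88/163, tau_0^2=24/163

obs 1: x=9 → posterior Normal(132/19, 24/19)
obs 2: x=-1/4 → posterior Normal(128/35, 24/35)
obs 3: x=-3 → posterior Normal(80/51, 8/17)
obs 4: x=-1/4 → posterior Normal(76/67, 24/67)
obs 5: x=-4 → posterior Normal(12/83, 24/83)
obs 6: x=4 → posterior Normal(76/99, 8/33)
obs 7: x=6 → posterior Normal(172/115, 24/115)
obs 8: x=1/4 → posterior Normal(176/131, 24/131)
obs 9: x=-2 → posterior Normal(48/49, 8/49)
obs 10: x=-7/2 → posterior Normal(88/163, 24/163)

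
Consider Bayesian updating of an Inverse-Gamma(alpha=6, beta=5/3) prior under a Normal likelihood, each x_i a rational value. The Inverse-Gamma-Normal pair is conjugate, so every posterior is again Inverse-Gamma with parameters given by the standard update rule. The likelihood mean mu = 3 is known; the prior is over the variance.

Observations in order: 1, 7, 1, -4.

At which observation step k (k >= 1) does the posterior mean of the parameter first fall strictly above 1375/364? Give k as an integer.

obs 1: x=1 → posterior Inverse-Gamma(13/2, 11/3)
obs 2: x=7 → posterior Inverse-Gamma(7, 35/3)
obs 3: x=1 → posterior Inverse-Gamma(15/2, 41/3)
obs 4: x=-4 → posterior Inverse-Gamma(8, 229/6)

k = 4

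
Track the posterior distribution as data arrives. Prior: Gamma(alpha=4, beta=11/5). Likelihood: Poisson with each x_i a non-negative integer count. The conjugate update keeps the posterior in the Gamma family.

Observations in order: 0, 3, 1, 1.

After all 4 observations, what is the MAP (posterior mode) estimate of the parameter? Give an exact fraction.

40/31

obs 1: x=0 → posterior Gamma(4, 16/5)
obs 2: x=3 → posterior Gamma(7, 21/5)
obs 3: x=1 → posterior Gamma(8, 26/5)
obs 4: x=1 → posterior Gamma(9, 31/5)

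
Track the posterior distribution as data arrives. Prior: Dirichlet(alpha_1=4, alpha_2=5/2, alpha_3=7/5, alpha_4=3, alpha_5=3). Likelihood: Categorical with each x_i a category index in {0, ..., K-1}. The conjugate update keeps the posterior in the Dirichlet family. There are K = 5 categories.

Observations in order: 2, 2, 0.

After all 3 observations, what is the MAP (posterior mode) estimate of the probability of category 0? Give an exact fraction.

40/119

obs 1: x=2 → posterior Dirichlet(4, 5/2, 12/5, 3, 3)
obs 2: x=2 → posterior Dirichlet(4, 5/2, 17/5, 3, 3)
obs 3: x=0 → posterior Dirichlet(5, 5/2, 17/5, 3, 3)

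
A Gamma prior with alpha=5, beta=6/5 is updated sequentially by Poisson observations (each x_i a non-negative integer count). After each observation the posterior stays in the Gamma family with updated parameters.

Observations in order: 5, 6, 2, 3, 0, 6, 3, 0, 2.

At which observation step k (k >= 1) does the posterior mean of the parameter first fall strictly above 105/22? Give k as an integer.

obs 1: x=5 → posterior Gamma(10, 11/5)
obs 2: x=6 → posterior Gamma(16, 16/5)
obs 3: x=2 → posterior Gamma(18, 21/5)
obs 4: x=3 → posterior Gamma(21, 26/5)
obs 5: x=0 → posterior Gamma(21, 31/5)
obs 6: x=6 → posterior Gamma(27, 36/5)
obs 7: x=3 → posterior Gamma(30, 41/5)
obs 8: x=0 → posterior Gamma(30, 46/5)
obs 9: x=2 → posterior Gamma(32, 51/5)

k = 2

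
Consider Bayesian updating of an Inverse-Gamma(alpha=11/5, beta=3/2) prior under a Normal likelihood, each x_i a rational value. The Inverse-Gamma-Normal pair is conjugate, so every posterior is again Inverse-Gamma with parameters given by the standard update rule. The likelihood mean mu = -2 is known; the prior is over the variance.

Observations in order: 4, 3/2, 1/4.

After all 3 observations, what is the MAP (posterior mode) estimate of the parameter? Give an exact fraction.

obs 1: x=4 → posterior Inverse-Gamma(27/10, 39/2)
obs 2: x=3/2 → posterior Inverse-Gamma(16/5, 205/8)
obs 3: x=1/4 → posterior Inverse-Gamma(37/10, 901/32)

4505/752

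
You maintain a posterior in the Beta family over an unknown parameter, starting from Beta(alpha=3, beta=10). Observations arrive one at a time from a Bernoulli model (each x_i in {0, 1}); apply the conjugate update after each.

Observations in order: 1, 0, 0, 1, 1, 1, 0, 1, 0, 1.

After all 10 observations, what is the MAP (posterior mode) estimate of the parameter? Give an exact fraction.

obs 1: x=1 → posterior Beta(4, 10)
obs 2: x=0 → posterior Beta(4, 11)
obs 3: x=0 → posterior Beta(4, 12)
obs 4: x=1 → posterior Beta(5, 12)
obs 5: x=1 → posterior Beta(6, 12)
obs 6: x=1 → posterior Beta(7, 12)
obs 7: x=0 → posterior Beta(7, 13)
obs 8: x=1 → posterior Beta(8, 13)
obs 9: x=0 → posterior Beta(8, 14)
obs 10: x=1 → posterior Beta(9, 14)

8/21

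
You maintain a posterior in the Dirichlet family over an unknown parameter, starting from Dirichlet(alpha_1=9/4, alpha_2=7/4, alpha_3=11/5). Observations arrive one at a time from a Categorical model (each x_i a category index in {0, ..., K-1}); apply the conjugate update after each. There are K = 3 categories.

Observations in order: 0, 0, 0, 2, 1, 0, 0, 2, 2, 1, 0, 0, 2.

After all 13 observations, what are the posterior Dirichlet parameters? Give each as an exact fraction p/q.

alpha_1=37/4, alpha_2=15/4, alpha_3=31/5

obs 1: x=0 → posterior Dirichlet(13/4, 7/4, 11/5)
obs 2: x=0 → posterior Dirichlet(17/4, 7/4, 11/5)
obs 3: x=0 → posterior Dirichlet(21/4, 7/4, 11/5)
obs 4: x=2 → posterior Dirichlet(21/4, 7/4, 16/5)
obs 5: x=1 → posterior Dirichlet(21/4, 11/4, 16/5)
obs 6: x=0 → posterior Dirichlet(25/4, 11/4, 16/5)
obs 7: x=0 → posterior Dirichlet(29/4, 11/4, 16/5)
obs 8: x=2 → posterior Dirichlet(29/4, 11/4, 21/5)
obs 9: x=2 → posterior Dirichlet(29/4, 11/4, 26/5)
obs 10: x=1 → posterior Dirichlet(29/4, 15/4, 26/5)
obs 11: x=0 → posterior Dirichlet(33/4, 15/4, 26/5)
obs 12: x=0 → posterior Dirichlet(37/4, 15/4, 26/5)
obs 13: x=2 → posterior Dirichlet(37/4, 15/4, 31/5)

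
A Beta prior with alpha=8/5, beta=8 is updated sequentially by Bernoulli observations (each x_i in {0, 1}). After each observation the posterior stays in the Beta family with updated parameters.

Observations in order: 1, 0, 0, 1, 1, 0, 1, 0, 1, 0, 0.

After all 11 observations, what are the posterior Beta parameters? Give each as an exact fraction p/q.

obs 1: x=1 → posterior Beta(13/5, 8)
obs 2: x=0 → posterior Beta(13/5, 9)
obs 3: x=0 → posterior Beta(13/5, 10)
obs 4: x=1 → posterior Beta(18/5, 10)
obs 5: x=1 → posterior Beta(23/5, 10)
obs 6: x=0 → posterior Beta(23/5, 11)
obs 7: x=1 → posterior Beta(28/5, 11)
obs 8: x=0 → posterior Beta(28/5, 12)
obs 9: x=1 → posterior Beta(33/5, 12)
obs 10: x=0 → posterior Beta(33/5, 13)
obs 11: x=0 → posterior Beta(33/5, 14)

alpha=33/5, beta=14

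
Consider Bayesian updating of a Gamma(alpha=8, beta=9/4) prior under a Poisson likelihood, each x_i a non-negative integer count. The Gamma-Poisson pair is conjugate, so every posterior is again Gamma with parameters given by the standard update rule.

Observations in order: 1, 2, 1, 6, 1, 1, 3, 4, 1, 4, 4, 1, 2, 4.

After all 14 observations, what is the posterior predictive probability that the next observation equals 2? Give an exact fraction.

13654803497234078259240090394021736036588863823445753951091319322586059570312500000/56002715148753656906361959363868046177888387145172235042696230852807420496003672149

obs 1: x=1 → posterior Gamma(9, 13/4)
obs 2: x=2 → posterior Gamma(11, 17/4)
obs 3: x=1 → posterior Gamma(12, 21/4)
obs 4: x=6 → posterior Gamma(18, 25/4)
obs 5: x=1 → posterior Gamma(19, 29/4)
obs 6: x=1 → posterior Gamma(20, 33/4)
obs 7: x=3 → posterior Gamma(23, 37/4)
obs 8: x=4 → posterior Gamma(27, 41/4)
obs 9: x=1 → posterior Gamma(28, 45/4)
obs 10: x=4 → posterior Gamma(32, 49/4)
obs 11: x=4 → posterior Gamma(36, 53/4)
obs 12: x=1 → posterior Gamma(37, 57/4)
obs 13: x=2 → posterior Gamma(39, 61/4)
obs 14: x=4 → posterior Gamma(43, 65/4)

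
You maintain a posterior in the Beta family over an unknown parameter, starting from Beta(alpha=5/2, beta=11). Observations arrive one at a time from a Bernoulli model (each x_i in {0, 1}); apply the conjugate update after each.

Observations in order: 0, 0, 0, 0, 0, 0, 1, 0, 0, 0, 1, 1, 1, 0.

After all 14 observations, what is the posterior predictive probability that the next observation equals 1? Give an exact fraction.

13/55

obs 1: x=0 → posterior Beta(5/2, 12)
obs 2: x=0 → posterior Beta(5/2, 13)
obs 3: x=0 → posterior Beta(5/2, 14)
obs 4: x=0 → posterior Beta(5/2, 15)
obs 5: x=0 → posterior Beta(5/2, 16)
obs 6: x=0 → posterior Beta(5/2, 17)
obs 7: x=1 → posterior Beta(7/2, 17)
obs 8: x=0 → posterior Beta(7/2, 18)
obs 9: x=0 → posterior Beta(7/2, 19)
obs 10: x=0 → posterior Beta(7/2, 20)
obs 11: x=1 → posterior Beta(9/2, 20)
obs 12: x=1 → posterior Beta(11/2, 20)
obs 13: x=1 → posterior Beta(13/2, 20)
obs 14: x=0 → posterior Beta(13/2, 21)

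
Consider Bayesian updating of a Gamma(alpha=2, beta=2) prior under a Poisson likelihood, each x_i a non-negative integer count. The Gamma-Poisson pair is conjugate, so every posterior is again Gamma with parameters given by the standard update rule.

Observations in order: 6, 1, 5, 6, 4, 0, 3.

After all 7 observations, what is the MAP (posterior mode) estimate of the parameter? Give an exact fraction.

26/9

obs 1: x=6 → posterior Gamma(8, 3)
obs 2: x=1 → posterior Gamma(9, 4)
obs 3: x=5 → posterior Gamma(14, 5)
obs 4: x=6 → posterior Gamma(20, 6)
obs 5: x=4 → posterior Gamma(24, 7)
obs 6: x=0 → posterior Gamma(24, 8)
obs 7: x=3 → posterior Gamma(27, 9)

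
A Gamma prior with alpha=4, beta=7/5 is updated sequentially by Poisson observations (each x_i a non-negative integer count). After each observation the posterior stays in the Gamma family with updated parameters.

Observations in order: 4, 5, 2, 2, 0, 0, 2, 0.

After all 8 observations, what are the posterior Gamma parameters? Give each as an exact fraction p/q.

alpha=19, beta=47/5

obs 1: x=4 → posterior Gamma(8, 12/5)
obs 2: x=5 → posterior Gamma(13, 17/5)
obs 3: x=2 → posterior Gamma(15, 22/5)
obs 4: x=2 → posterior Gamma(17, 27/5)
obs 5: x=0 → posterior Gamma(17, 32/5)
obs 6: x=0 → posterior Gamma(17, 37/5)
obs 7: x=2 → posterior Gamma(19, 42/5)
obs 8: x=0 → posterior Gamma(19, 47/5)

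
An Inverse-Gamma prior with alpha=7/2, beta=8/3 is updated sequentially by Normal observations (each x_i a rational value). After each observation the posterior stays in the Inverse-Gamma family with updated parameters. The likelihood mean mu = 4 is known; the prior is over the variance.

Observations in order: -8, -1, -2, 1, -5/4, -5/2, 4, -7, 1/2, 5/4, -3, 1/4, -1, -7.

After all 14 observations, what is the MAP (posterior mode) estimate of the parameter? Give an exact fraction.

obs 1: x=-8 → posterior Inverse-Gamma(4, 224/3)
obs 2: x=-1 → posterior Inverse-Gamma(9/2, 523/6)
obs 3: x=-2 → posterior Inverse-Gamma(5, 631/6)
obs 4: x=1 → posterior Inverse-Gamma(11/2, 329/3)
obs 5: x=-5/4 → posterior Inverse-Gamma(6, 11851/96)
obs 6: x=-5/2 → posterior Inverse-Gamma(13/2, 13879/96)
obs 7: x=4 → posterior Inverse-Gamma(7, 13879/96)
obs 8: x=-7 → posterior Inverse-Gamma(15/2, 19687/96)
obs 9: x=1/2 → posterior Inverse-Gamma(8, 20275/96)
obs 10: x=5/4 → posterior Inverse-Gamma(17/2, 10319/48)
obs 11: x=-3 → posterior Inverse-Gamma(9, 11495/48)
obs 12: x=1/4 → posterior Inverse-Gamma(19/2, 23665/96)
obs 13: x=-1 → posterior Inverse-Gamma(10, 24865/96)
obs 14: x=-7 → posterior Inverse-Gamma(21/2, 30673/96)

30673/1104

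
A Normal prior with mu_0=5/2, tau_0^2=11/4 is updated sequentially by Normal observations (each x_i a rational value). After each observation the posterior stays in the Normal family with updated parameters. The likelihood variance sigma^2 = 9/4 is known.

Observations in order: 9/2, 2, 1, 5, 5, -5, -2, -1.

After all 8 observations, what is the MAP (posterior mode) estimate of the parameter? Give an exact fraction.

127/97

obs 1: x=9/2 → posterior Normal(18/5, 99/80)
obs 2: x=2 → posterior Normal(94/31, 99/124)
obs 3: x=1 → posterior Normal(5/2, 33/56)
obs 4: x=5 → posterior Normal(160/53, 99/212)
obs 5: x=5 → posterior Normal(215/64, 99/256)
obs 6: x=-5 → posterior Normal(32/15, 33/100)
obs 7: x=-2 → posterior Normal(69/43, 99/344)
obs 8: x=-1 → posterior Normal(127/97, 99/388)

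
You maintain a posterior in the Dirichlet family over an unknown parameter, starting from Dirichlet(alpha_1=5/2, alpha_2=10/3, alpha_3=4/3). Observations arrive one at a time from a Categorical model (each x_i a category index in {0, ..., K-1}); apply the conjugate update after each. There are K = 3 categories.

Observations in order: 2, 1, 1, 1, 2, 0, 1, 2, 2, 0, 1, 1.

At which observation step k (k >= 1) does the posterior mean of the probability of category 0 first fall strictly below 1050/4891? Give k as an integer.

k = 5

obs 1: x=2 → posterior Dirichlet(5/2, 10/3, 7/3)
obs 2: x=1 → posterior Dirichlet(5/2, 13/3, 7/3)
obs 3: x=1 → posterior Dirichlet(5/2, 16/3, 7/3)
obs 4: x=1 → posterior Dirichlet(5/2, 19/3, 7/3)
obs 5: x=2 → posterior Dirichlet(5/2, 19/3, 10/3)
obs 6: x=0 → posterior Dirichlet(7/2, 19/3, 10/3)
obs 7: x=1 → posterior Dirichlet(7/2, 22/3, 10/3)
obs 8: x=2 → posterior Dirichlet(7/2, 22/3, 13/3)
obs 9: x=2 → posterior Dirichlet(7/2, 22/3, 16/3)
obs 10: x=0 → posterior Dirichlet(9/2, 22/3, 16/3)
obs 11: x=1 → posterior Dirichlet(9/2, 25/3, 16/3)
obs 12: x=1 → posterior Dirichlet(9/2, 28/3, 16/3)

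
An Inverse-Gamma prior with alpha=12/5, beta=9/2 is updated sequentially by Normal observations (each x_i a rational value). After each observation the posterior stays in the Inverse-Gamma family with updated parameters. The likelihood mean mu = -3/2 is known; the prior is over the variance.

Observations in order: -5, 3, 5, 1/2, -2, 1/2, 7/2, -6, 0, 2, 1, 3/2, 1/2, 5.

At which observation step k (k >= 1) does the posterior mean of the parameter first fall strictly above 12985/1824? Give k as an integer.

k = 2

obs 1: x=-5 → posterior Inverse-Gamma(29/10, 85/8)
obs 2: x=3 → posterior Inverse-Gamma(17/5, 83/4)
obs 3: x=5 → posterior Inverse-Gamma(39/10, 335/8)
obs 4: x=1/2 → posterior Inverse-Gamma(22/5, 351/8)
obs 5: x=-2 → posterior Inverse-Gamma(49/10, 44)
obs 6: x=1/2 → posterior Inverse-Gamma(27/5, 46)
obs 7: x=7/2 → posterior Inverse-Gamma(59/10, 117/2)
obs 8: x=-6 → posterior Inverse-Gamma(32/5, 549/8)
obs 9: x=0 → posterior Inverse-Gamma(69/10, 279/4)
obs 10: x=2 → posterior Inverse-Gamma(37/5, 607/8)
obs 11: x=1 → posterior Inverse-Gamma(79/10, 79)
obs 12: x=3/2 → posterior Inverse-Gamma(42/5, 167/2)
obs 13: x=1/2 → posterior Inverse-Gamma(89/10, 171/2)
obs 14: x=5 → posterior Inverse-Gamma(47/5, 853/8)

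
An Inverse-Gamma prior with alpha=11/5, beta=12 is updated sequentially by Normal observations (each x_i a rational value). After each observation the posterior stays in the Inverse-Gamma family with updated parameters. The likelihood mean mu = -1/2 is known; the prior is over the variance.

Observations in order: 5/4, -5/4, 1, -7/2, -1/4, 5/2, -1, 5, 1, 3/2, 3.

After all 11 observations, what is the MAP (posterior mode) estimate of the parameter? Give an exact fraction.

2585/464

obs 1: x=5/4 → posterior Inverse-Gamma(27/10, 433/32)
obs 2: x=-5/4 → posterior Inverse-Gamma(16/5, 221/16)
obs 3: x=1 → posterior Inverse-Gamma(37/10, 239/16)
obs 4: x=-7/2 → posterior Inverse-Gamma(21/5, 311/16)
obs 5: x=-1/4 → posterior Inverse-Gamma(47/10, 623/32)
obs 6: x=5/2 → posterior Inverse-Gamma(26/5, 767/32)
obs 7: x=-1 → posterior Inverse-Gamma(57/10, 771/32)
obs 8: x=5 → posterior Inverse-Gamma(31/5, 1255/32)
obs 9: x=1 → posterior Inverse-Gamma(67/10, 1291/32)
obs 10: x=3/2 → posterior Inverse-Gamma(36/5, 1355/32)
obs 11: x=3 → posterior Inverse-Gamma(77/10, 1551/32)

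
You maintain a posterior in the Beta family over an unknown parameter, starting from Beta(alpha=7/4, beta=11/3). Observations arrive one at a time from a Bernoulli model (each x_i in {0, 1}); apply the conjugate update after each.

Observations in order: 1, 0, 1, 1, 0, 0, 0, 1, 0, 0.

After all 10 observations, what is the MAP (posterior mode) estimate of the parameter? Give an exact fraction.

obs 1: x=1 → posterior Beta(11/4, 11/3)
obs 2: x=0 → posterior Beta(11/4, 14/3)
obs 3: x=1 → posterior Beta(15/4, 14/3)
obs 4: x=1 → posterior Beta(19/4, 14/3)
obs 5: x=0 → posterior Beta(19/4, 17/3)
obs 6: x=0 → posterior Beta(19/4, 20/3)
obs 7: x=0 → posterior Beta(19/4, 23/3)
obs 8: x=1 → posterior Beta(23/4, 23/3)
obs 9: x=0 → posterior Beta(23/4, 26/3)
obs 10: x=0 → posterior Beta(23/4, 29/3)

57/161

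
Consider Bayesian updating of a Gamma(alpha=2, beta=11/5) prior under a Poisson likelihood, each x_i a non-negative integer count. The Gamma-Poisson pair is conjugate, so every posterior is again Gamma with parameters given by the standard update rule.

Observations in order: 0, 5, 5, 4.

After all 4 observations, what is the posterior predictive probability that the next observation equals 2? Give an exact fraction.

obs 1: x=0 → posterior Gamma(2, 16/5)
obs 2: x=5 → posterior Gamma(7, 21/5)
obs 3: x=5 → posterior Gamma(12, 26/5)
obs 4: x=4 → posterior Gamma(16, 31/5)

309154826742553737127104425/1289303099811316943271493632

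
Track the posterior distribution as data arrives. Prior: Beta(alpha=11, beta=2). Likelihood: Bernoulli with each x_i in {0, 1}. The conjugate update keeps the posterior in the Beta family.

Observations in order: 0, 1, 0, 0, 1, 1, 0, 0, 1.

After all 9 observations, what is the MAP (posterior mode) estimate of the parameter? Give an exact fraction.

obs 1: x=0 → posterior Beta(11, 3)
obs 2: x=1 → posterior Beta(12, 3)
obs 3: x=0 → posterior Beta(12, 4)
obs 4: x=0 → posterior Beta(12, 5)
obs 5: x=1 → posterior Beta(13, 5)
obs 6: x=1 → posterior Beta(14, 5)
obs 7: x=0 → posterior Beta(14, 6)
obs 8: x=0 → posterior Beta(14, 7)
obs 9: x=1 → posterior Beta(15, 7)

7/10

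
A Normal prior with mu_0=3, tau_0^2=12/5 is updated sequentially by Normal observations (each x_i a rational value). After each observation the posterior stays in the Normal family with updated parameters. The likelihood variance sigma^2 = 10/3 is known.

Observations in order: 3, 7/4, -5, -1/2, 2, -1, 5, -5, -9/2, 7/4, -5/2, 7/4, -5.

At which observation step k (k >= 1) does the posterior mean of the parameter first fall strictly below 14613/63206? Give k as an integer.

obs 1: x=3 → posterior Normal(3, 60/43)
obs 2: x=7/4 → posterior Normal(321/122, 60/61)
obs 3: x=-5 → posterior Normal(141/158, 60/79)
obs 4: x=-1/2 → posterior Normal(123/194, 60/97)
obs 5: x=2 → posterior Normal(39/46, 12/23)
obs 6: x=-1 → posterior Normal(159/266, 60/133)
obs 7: x=5 → posterior Normal(339/302, 60/151)
obs 8: x=-5 → posterior Normal(159/338, 60/169)
obs 9: x=-9/2 → posterior Normal(-3/374, 60/187)
obs 10: x=7/4 → posterior Normal(6/41, 12/41)
obs 11: x=-5/2 → posterior Normal(-15/223, 60/223)
obs 12: x=7/4 → posterior Normal(33/482, 60/241)
obs 13: x=-5 → posterior Normal(-21/74, 60/259)

k = 9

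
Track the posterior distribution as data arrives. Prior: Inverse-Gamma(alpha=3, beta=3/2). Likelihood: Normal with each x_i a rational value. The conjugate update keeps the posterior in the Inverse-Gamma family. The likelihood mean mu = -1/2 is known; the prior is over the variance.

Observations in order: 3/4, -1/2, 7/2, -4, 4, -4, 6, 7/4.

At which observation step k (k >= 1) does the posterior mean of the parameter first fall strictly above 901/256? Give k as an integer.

k = 4

obs 1: x=3/4 → posterior Inverse-Gamma(7/2, 73/32)
obs 2: x=-1/2 → posterior Inverse-Gamma(4, 73/32)
obs 3: x=7/2 → posterior Inverse-Gamma(9/2, 329/32)
obs 4: x=-4 → posterior Inverse-Gamma(5, 525/32)
obs 5: x=4 → posterior Inverse-Gamma(11/2, 849/32)
obs 6: x=-4 → posterior Inverse-Gamma(6, 1045/32)
obs 7: x=6 → posterior Inverse-Gamma(13/2, 1721/32)
obs 8: x=7/4 → posterior Inverse-Gamma(7, 901/16)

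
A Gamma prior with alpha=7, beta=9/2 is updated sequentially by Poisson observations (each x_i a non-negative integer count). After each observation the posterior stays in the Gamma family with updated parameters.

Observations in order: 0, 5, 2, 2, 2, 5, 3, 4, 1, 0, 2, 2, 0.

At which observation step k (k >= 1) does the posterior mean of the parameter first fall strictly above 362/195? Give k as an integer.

obs 1: x=0 → posterior Gamma(7, 11/2)
obs 2: x=5 → posterior Gamma(12, 13/2)
obs 3: x=2 → posterior Gamma(14, 15/2)
obs 4: x=2 → posterior Gamma(16, 17/2)
obs 5: x=2 → posterior Gamma(18, 19/2)
obs 6: x=5 → posterior Gamma(23, 21/2)
obs 7: x=3 → posterior Gamma(26, 23/2)
obs 8: x=4 → posterior Gamma(30, 25/2)
obs 9: x=1 → posterior Gamma(31, 27/2)
obs 10: x=0 → posterior Gamma(31, 29/2)
obs 11: x=2 → posterior Gamma(33, 31/2)
obs 12: x=2 → posterior Gamma(35, 33/2)
obs 13: x=0 → posterior Gamma(35, 35/2)

k = 3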